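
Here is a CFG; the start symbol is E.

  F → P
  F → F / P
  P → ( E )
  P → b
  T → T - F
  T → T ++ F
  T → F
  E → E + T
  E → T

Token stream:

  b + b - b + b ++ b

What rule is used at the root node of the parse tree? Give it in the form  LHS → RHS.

[E [E [E [T [F [P b]]]] + [T [T [F [P b]]] - [F [P b]]]] + [T [T [F [P b]]] ++ [F [P b]]]]

E → E + T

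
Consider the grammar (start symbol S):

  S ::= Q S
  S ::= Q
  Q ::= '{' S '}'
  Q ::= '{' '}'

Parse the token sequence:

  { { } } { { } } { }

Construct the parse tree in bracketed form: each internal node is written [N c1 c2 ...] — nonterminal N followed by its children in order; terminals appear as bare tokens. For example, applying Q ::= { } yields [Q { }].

S
Q S
{ S } S
{ Q } S
{ { } } S
{ { } } Q S
{ { } } { S } S
{ { } } { Q } S
{ { } } { { } } S
{ { } } { { } } Q
{ { } } { { } } { }

[S [Q { [S [Q { }]] }] [S [Q { [S [Q { }]] }] [S [Q { }]]]]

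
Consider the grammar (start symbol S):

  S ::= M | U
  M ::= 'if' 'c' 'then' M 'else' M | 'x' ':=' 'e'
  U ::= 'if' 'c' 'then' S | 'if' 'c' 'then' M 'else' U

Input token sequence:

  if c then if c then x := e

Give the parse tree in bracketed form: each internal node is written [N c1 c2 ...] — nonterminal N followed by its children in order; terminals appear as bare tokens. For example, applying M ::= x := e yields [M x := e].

[S [U if c then [S [U if c then [S [M x := e]]]]]]

S
U
if c then S
if c then U
if c then if c then S
if c then if c then M
if c then if c then x := e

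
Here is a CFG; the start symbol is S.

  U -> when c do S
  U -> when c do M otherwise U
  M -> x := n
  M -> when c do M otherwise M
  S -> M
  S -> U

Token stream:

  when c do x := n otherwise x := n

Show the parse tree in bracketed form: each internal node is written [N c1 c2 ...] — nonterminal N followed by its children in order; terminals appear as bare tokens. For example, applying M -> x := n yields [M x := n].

[S [M when c do [M x := n] otherwise [M x := n]]]

S
M
when c do M otherwise M
when c do x := n otherwise M
when c do x := n otherwise x := n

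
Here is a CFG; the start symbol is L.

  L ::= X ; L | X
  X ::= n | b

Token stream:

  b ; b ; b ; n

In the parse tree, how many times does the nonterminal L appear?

4

[L [X b] ; [L [X b] ; [L [X b] ; [L [X n]]]]]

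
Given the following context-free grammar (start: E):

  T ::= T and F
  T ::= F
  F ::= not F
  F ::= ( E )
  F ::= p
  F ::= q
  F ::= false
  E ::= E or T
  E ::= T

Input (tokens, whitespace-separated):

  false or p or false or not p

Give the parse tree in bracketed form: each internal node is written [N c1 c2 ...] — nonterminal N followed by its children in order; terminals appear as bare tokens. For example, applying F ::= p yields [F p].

E
E or T
E or T or T
E or T or T or T
T or T or T or T
F or T or T or T
false or T or T or T
false or F or T or T
false or p or T or T
false or p or F or T
false or p or false or T
false or p or false or F
false or p or false or not F
false or p or false or not p

[E [E [E [E [T [F false]]] or [T [F p]]] or [T [F false]]] or [T [F not [F p]]]]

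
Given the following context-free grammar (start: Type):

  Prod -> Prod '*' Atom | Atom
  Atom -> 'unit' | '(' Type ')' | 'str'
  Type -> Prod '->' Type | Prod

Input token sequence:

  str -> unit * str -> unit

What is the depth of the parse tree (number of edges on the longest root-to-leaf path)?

[Type [Prod [Atom str]] -> [Type [Prod [Prod [Atom unit]] * [Atom str]] -> [Type [Prod [Atom unit]]]]]

5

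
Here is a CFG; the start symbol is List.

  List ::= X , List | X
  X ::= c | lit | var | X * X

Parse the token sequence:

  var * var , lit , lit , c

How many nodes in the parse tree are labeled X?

6

[List [X [X var] * [X var]] , [List [X lit] , [List [X lit] , [List [X c]]]]]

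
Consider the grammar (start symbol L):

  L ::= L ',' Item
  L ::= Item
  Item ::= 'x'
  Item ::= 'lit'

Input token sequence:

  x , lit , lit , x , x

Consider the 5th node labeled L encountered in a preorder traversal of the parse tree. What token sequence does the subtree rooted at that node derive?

x

[L [L [L [L [L [Item x]] , [Item lit]] , [Item lit]] , [Item x]] , [Item x]]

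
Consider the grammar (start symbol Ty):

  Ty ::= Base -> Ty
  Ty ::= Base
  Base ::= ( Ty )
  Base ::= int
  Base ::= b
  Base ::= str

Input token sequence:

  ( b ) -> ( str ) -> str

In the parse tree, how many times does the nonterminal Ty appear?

[Ty [Base ( [Ty [Base b]] )] -> [Ty [Base ( [Ty [Base str]] )] -> [Ty [Base str]]]]

5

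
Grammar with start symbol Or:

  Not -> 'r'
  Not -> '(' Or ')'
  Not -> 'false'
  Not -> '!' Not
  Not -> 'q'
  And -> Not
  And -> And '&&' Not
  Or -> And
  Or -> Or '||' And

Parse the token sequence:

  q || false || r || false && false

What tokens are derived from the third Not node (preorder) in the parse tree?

[Or [Or [Or [Or [And [Not q]]] || [And [Not false]]] || [And [Not r]]] || [And [And [Not false]] && [Not false]]]

r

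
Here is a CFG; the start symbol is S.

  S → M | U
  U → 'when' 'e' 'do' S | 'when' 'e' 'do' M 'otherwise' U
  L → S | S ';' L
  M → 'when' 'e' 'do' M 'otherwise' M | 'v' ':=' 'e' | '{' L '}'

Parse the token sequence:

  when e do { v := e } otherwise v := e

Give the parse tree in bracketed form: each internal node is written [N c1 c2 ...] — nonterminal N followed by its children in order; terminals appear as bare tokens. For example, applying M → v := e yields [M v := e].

S
M
when e do M otherwise M
when e do { L } otherwise M
when e do { S } otherwise M
when e do { M } otherwise M
when e do { v := e } otherwise M
when e do { v := e } otherwise v := e

[S [M when e do [M { [L [S [M v := e]]] }] otherwise [M v := e]]]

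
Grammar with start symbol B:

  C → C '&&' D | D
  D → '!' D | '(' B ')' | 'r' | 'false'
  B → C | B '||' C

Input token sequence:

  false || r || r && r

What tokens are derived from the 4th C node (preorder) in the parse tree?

r

[B [B [B [C [D false]]] || [C [D r]]] || [C [C [D r]] && [D r]]]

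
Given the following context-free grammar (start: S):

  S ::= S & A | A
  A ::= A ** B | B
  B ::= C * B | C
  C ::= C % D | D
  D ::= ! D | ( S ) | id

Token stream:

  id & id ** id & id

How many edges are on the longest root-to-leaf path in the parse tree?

[S [S [S [A [B [C [D id]]]]] & [A [A [B [C [D id]]]] ** [B [C [D id]]]]] & [A [B [C [D id]]]]]

7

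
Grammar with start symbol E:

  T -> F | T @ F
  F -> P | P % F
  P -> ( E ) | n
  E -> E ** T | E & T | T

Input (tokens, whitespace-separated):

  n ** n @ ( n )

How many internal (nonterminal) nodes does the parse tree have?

[E [E [T [F [P n]]]] ** [T [T [F [P n]]] @ [F [P ( [E [T [F [P n]]]] )]]]]

15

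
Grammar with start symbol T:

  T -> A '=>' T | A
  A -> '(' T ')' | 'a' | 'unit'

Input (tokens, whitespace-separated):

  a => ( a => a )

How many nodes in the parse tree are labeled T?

[T [A a] => [T [A ( [T [A a] => [T [A a]]] )]]]

4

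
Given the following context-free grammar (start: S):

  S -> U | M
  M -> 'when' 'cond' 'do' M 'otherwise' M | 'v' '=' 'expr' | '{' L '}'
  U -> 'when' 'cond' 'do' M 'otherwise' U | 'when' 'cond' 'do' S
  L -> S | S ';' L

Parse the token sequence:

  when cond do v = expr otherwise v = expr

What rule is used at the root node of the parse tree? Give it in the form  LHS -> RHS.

[S [M when cond do [M v = expr] otherwise [M v = expr]]]

S -> M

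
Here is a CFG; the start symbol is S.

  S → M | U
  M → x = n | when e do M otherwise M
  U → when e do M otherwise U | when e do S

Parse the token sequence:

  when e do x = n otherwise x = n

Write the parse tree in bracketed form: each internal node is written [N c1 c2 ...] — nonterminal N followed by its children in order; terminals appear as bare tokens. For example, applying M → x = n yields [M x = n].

S
M
when e do M otherwise M
when e do x = n otherwise M
when e do x = n otherwise x = n

[S [M when e do [M x = n] otherwise [M x = n]]]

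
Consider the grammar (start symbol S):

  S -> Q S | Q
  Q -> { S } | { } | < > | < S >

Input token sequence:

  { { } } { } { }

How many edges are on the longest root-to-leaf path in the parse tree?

[S [Q { [S [Q { }]] }] [S [Q { }] [S [Q { }]]]]

4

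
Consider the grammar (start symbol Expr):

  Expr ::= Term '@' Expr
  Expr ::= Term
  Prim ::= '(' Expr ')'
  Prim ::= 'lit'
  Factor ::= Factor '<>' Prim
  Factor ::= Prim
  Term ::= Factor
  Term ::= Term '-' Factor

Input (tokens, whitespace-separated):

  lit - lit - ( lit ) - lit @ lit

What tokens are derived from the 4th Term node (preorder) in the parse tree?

lit

[Expr [Term [Term [Term [Term [Factor [Prim lit]]] - [Factor [Prim lit]]] - [Factor [Prim ( [Expr [Term [Factor [Prim lit]]]] )]]] - [Factor [Prim lit]]] @ [Expr [Term [Factor [Prim lit]]]]]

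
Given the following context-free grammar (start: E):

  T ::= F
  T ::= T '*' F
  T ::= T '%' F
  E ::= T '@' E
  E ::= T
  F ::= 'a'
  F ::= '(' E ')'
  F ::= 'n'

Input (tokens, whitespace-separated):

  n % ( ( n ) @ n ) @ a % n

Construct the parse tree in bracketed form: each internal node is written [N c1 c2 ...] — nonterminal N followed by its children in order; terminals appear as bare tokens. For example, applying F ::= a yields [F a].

[E [T [T [F n]] % [F ( [E [T [F ( [E [T [F n]]] )]] @ [E [T [F n]]]] )]] @ [E [T [T [F a]] % [F n]]]]

E
T @ E
T % F @ E
F % F @ E
n % F @ E
n % ( E ) @ E
n % ( T @ E ) @ E
n % ( F @ E ) @ E
n % ( ( E ) @ E ) @ E
n % ( ( T ) @ E ) @ E
n % ( ( F ) @ E ) @ E
n % ( ( n ) @ E ) @ E
n % ( ( n ) @ T ) @ E
n % ( ( n ) @ F ) @ E
n % ( ( n ) @ n ) @ E
n % ( ( n ) @ n ) @ T
n % ( ( n ) @ n ) @ T % F
n % ( ( n ) @ n ) @ F % F
n % ( ( n ) @ n ) @ a % F
n % ( ( n ) @ n ) @ a % n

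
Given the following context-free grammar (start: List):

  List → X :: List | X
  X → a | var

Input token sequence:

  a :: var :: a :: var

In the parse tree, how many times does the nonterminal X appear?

4

[List [X a] :: [List [X var] :: [List [X a] :: [List [X var]]]]]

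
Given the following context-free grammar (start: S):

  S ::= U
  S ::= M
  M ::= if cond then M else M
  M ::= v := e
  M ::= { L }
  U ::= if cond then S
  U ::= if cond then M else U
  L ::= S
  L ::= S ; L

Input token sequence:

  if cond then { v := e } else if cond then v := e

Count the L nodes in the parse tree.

1

[S [U if cond then [M { [L [S [M v := e]]] }] else [U if cond then [S [M v := e]]]]]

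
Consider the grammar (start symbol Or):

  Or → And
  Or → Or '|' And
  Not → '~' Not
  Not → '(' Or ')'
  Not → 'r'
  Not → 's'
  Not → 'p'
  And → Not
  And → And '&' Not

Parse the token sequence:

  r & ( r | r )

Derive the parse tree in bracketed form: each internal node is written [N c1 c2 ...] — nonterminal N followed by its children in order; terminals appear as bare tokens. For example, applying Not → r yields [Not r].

[Or [And [And [Not r]] & [Not ( [Or [Or [And [Not r]]] | [And [Not r]]] )]]]

Or
And
And & Not
Not & Not
r & Not
r & ( Or )
r & ( Or | And )
r & ( And | And )
r & ( Not | And )
r & ( r | And )
r & ( r | Not )
r & ( r | r )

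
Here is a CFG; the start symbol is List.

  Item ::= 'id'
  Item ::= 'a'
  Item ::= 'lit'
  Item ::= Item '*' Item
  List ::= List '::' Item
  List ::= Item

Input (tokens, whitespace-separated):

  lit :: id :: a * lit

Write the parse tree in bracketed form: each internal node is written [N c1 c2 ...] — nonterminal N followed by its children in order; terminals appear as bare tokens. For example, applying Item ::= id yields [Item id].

List
List :: Item
List :: Item :: Item
Item :: Item :: Item
lit :: Item :: Item
lit :: id :: Item
lit :: id :: Item * Item
lit :: id :: a * Item
lit :: id :: a * lit

[List [List [List [Item lit]] :: [Item id]] :: [Item [Item a] * [Item lit]]]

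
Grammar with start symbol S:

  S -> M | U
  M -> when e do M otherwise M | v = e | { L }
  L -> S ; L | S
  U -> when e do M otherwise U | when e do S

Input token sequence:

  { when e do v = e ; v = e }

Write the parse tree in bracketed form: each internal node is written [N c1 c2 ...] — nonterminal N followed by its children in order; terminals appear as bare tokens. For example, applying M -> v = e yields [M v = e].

S
M
{ L }
{ S ; L }
{ U ; L }
{ when e do S ; L }
{ when e do M ; L }
{ when e do v = e ; L }
{ when e do v = e ; S }
{ when e do v = e ; M }
{ when e do v = e ; v = e }

[S [M { [L [S [U when e do [S [M v = e]]]] ; [L [S [M v = e]]]] }]]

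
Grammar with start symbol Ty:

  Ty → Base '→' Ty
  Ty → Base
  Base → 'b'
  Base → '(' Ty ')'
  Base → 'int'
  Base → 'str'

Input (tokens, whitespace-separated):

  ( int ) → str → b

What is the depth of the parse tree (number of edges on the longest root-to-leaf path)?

[Ty [Base ( [Ty [Base int]] )] → [Ty [Base str] → [Ty [Base b]]]]

4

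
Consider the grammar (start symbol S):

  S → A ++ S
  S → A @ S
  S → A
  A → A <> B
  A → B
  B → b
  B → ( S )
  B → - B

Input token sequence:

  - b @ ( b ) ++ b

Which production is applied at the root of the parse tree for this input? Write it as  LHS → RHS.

S → A @ S

[S [A [B - [B b]]] @ [S [A [B ( [S [A [B b]]] )]] ++ [S [A [B b]]]]]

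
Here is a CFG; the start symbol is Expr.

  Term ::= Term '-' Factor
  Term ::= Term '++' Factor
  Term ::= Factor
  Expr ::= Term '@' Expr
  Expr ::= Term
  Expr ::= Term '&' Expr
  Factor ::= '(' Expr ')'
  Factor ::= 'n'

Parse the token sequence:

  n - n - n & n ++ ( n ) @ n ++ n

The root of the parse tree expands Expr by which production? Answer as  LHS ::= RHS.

[Expr [Term [Term [Term [Factor n]] - [Factor n]] - [Factor n]] & [Expr [Term [Term [Factor n]] ++ [Factor ( [Expr [Term [Factor n]]] )]] @ [Expr [Term [Term [Factor n]] ++ [Factor n]]]]]

Expr ::= Term '&' Expr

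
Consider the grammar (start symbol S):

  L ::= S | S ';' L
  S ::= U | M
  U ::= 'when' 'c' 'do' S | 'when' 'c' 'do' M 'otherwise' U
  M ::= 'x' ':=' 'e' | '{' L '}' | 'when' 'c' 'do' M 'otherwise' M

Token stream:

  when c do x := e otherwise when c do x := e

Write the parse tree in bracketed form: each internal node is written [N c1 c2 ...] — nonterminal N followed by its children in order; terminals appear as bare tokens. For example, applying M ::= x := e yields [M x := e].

[S [U when c do [M x := e] otherwise [U when c do [S [M x := e]]]]]

S
U
when c do M otherwise U
when c do x := e otherwise U
when c do x := e otherwise when c do S
when c do x := e otherwise when c do M
when c do x := e otherwise when c do x := e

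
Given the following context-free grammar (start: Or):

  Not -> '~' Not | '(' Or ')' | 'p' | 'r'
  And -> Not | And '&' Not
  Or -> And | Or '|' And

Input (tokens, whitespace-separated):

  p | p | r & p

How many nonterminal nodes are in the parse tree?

[Or [Or [Or [And [Not p]]] | [And [Not p]]] | [And [And [Not r]] & [Not p]]]

11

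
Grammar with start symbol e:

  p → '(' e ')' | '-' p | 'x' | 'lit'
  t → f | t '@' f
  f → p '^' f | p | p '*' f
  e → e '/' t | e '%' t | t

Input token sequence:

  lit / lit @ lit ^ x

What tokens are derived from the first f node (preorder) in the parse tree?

[e [e [t [f [p lit]]]] / [t [t [f [p lit]]] @ [f [p lit] ^ [f [p x]]]]]

lit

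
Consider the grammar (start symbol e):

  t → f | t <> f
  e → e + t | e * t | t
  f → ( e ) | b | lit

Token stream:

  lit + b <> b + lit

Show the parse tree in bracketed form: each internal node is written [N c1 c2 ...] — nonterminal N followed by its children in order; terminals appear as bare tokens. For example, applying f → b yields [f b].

e
e + t
e + t + t
t + t + t
f + t + t
lit + t + t
lit + t <> f + t
lit + f <> f + t
lit + b <> f + t
lit + b <> b + t
lit + b <> b + f
lit + b <> b + lit

[e [e [e [t [f lit]]] + [t [t [f b]] <> [f b]]] + [t [f lit]]]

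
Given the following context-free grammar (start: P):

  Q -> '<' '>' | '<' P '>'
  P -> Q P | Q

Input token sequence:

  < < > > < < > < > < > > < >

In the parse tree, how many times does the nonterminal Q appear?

[P [Q < [P [Q < >]] >] [P [Q < [P [Q < >] [P [Q < >] [P [Q < >]]]] >] [P [Q < >]]]]

7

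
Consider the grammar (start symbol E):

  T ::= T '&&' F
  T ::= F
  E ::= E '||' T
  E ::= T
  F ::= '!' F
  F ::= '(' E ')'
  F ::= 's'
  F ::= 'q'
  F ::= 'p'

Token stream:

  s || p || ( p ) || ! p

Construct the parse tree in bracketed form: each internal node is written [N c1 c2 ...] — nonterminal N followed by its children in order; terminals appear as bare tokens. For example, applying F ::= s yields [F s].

E
E || T
E || T || T
E || T || T || T
T || T || T || T
F || T || T || T
s || T || T || T
s || F || T || T
s || p || T || T
s || p || F || T
s || p || ( E ) || T
s || p || ( T ) || T
s || p || ( F ) || T
s || p || ( p ) || T
s || p || ( p ) || F
s || p || ( p ) || ! F
s || p || ( p ) || ! p

[E [E [E [E [T [F s]]] || [T [F p]]] || [T [F ( [E [T [F p]]] )]]] || [T [F ! [F p]]]]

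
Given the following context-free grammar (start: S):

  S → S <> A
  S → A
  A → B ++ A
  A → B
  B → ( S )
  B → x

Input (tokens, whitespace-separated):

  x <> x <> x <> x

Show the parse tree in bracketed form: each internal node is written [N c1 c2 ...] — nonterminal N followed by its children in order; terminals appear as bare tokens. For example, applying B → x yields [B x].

[S [S [S [S [A [B x]]] <> [A [B x]]] <> [A [B x]]] <> [A [B x]]]

S
S <> A
S <> A <> A
S <> A <> A <> A
A <> A <> A <> A
B <> A <> A <> A
x <> A <> A <> A
x <> B <> A <> A
x <> x <> A <> A
x <> x <> B <> A
x <> x <> x <> A
x <> x <> x <> B
x <> x <> x <> x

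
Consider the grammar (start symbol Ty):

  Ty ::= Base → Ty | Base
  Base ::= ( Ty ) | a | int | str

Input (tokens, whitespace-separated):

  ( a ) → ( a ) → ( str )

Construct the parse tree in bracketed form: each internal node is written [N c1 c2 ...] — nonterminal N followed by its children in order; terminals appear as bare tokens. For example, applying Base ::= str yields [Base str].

Ty
Base → Ty
( Ty ) → Ty
( Base ) → Ty
( a ) → Ty
( a ) → Base → Ty
( a ) → ( Ty ) → Ty
( a ) → ( Base ) → Ty
( a ) → ( a ) → Ty
( a ) → ( a ) → Base
( a ) → ( a ) → ( Ty )
( a ) → ( a ) → ( Base )
( a ) → ( a ) → ( str )

[Ty [Base ( [Ty [Base a]] )] → [Ty [Base ( [Ty [Base a]] )] → [Ty [Base ( [Ty [Base str]] )]]]]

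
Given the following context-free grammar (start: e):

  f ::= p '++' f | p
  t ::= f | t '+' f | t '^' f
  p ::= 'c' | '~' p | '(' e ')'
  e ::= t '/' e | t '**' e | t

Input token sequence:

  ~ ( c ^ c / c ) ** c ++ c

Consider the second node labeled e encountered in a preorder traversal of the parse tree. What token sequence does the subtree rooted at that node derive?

c ^ c / c

[e [t [f [p ~ [p ( [e [t [t [f [p c]]] ^ [f [p c]]] / [e [t [f [p c]]]]] )]]]] ** [e [t [f [p c] ++ [f [p c]]]]]]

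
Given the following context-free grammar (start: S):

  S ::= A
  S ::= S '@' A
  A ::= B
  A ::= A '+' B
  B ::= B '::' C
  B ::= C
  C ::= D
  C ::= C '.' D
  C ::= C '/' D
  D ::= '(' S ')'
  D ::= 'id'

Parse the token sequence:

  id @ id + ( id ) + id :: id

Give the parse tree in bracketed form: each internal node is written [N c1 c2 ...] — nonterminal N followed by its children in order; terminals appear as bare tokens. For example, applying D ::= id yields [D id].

[S [S [A [B [C [D id]]]]] @ [A [A [A [B [C [D id]]]] + [B [C [D ( [S [A [B [C [D id]]]]] )]]]] + [B [B [C [D id]]] :: [C [D id]]]]]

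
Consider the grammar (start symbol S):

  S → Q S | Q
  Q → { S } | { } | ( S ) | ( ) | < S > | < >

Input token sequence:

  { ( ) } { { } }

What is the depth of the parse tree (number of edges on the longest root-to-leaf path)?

[S [Q { [S [Q ( )]] }] [S [Q { [S [Q { }]] }]]]

5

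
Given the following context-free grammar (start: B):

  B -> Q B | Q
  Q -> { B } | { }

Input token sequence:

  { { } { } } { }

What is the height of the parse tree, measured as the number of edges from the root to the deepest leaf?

[B [Q { [B [Q { }] [B [Q { }]]] }] [B [Q { }]]]

5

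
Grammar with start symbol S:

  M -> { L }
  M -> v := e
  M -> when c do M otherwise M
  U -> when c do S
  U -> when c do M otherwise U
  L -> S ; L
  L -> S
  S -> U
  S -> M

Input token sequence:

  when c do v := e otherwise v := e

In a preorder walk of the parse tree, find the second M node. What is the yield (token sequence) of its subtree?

[S [M when c do [M v := e] otherwise [M v := e]]]

v := e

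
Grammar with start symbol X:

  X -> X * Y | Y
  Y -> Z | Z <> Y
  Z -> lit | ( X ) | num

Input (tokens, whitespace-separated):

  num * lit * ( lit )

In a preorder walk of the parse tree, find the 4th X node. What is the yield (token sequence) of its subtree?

[X [X [X [Y [Z num]]] * [Y [Z lit]]] * [Y [Z ( [X [Y [Z lit]]] )]]]

lit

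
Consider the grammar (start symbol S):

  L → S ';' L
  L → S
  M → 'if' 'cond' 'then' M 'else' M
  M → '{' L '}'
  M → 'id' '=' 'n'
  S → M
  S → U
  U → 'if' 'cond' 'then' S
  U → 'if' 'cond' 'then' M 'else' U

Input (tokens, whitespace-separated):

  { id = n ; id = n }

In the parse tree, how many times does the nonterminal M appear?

3

[S [M { [L [S [M id = n]] ; [L [S [M id = n]]]] }]]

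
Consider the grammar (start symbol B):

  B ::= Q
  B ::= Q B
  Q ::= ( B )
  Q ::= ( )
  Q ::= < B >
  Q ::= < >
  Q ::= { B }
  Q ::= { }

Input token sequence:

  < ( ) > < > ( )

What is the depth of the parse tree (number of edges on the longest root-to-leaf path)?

[B [Q < [B [Q ( )]] >] [B [Q < >] [B [Q ( )]]]]

4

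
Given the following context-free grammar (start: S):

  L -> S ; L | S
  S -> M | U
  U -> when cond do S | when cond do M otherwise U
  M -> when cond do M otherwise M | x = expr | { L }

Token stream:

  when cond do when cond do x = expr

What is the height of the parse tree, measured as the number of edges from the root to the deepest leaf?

6

[S [U when cond do [S [U when cond do [S [M x = expr]]]]]]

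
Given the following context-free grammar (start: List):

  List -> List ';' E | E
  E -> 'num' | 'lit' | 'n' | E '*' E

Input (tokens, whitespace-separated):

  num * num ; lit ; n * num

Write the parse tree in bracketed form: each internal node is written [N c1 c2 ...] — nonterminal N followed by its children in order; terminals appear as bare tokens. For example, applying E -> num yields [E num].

[List [List [List [E [E num] * [E num]]] ; [E lit]] ; [E [E n] * [E num]]]

List
List ; E
List ; E ; E
E ; E ; E
E * E ; E ; E
num * E ; E ; E
num * num ; E ; E
num * num ; lit ; E
num * num ; lit ; E * E
num * num ; lit ; n * E
num * num ; lit ; n * num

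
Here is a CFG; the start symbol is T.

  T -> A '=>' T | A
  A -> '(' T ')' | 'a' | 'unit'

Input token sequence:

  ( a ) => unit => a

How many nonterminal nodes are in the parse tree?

8

[T [A ( [T [A a]] )] => [T [A unit] => [T [A a]]]]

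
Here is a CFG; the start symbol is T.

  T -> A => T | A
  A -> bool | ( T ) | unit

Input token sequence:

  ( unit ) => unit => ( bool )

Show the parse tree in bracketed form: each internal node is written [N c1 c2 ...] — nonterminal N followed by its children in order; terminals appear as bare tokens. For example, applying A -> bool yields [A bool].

[T [A ( [T [A unit]] )] => [T [A unit] => [T [A ( [T [A bool]] )]]]]

T
A => T
( T ) => T
( A ) => T
( unit ) => T
( unit ) => A => T
( unit ) => unit => T
( unit ) => unit => A
( unit ) => unit => ( T )
( unit ) => unit => ( A )
( unit ) => unit => ( bool )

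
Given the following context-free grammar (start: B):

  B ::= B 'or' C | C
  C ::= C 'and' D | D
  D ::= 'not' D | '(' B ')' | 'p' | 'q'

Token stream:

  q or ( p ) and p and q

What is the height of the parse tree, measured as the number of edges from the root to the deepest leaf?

[B [B [C [D q]]] or [C [C [C [D ( [B [C [D p]]] )]] and [D p]] and [D q]]]

8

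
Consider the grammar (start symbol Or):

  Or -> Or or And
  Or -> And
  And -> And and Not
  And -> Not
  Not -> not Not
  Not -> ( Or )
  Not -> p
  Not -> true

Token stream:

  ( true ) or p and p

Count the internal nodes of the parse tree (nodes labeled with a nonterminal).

11

[Or [Or [And [Not ( [Or [And [Not true]]] )]]] or [And [And [Not p]] and [Not p]]]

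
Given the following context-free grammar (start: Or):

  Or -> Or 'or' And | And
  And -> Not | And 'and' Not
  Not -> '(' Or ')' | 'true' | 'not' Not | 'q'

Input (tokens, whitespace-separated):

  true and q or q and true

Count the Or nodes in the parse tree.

[Or [Or [And [And [Not true]] and [Not q]]] or [And [And [Not q]] and [Not true]]]

2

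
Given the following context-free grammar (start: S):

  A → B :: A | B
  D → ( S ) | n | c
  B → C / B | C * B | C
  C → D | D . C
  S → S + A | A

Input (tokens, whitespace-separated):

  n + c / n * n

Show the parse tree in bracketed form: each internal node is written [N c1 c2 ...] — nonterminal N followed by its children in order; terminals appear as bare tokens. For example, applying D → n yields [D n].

[S [S [A [B [C [D n]]]]] + [A [B [C [D c]] / [B [C [D n]] * [B [C [D n]]]]]]]

S
S + A
A + A
B + A
C + A
D + A
n + A
n + B
n + C / B
n + D / B
n + c / B
n + c / C * B
n + c / D * B
n + c / n * B
n + c / n * C
n + c / n * D
n + c / n * n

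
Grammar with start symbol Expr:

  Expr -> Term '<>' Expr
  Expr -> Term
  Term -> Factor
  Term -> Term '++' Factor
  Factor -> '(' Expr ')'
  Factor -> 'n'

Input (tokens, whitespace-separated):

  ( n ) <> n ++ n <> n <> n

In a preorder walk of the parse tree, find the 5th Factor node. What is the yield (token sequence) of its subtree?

n

[Expr [Term [Factor ( [Expr [Term [Factor n]]] )]] <> [Expr [Term [Term [Factor n]] ++ [Factor n]] <> [Expr [Term [Factor n]] <> [Expr [Term [Factor n]]]]]]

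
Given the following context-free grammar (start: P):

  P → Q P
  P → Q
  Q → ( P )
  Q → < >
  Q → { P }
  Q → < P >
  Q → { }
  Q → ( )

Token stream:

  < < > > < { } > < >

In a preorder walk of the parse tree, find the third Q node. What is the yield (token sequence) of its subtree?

[P [Q < [P [Q < >]] >] [P [Q < [P [Q { }]] >] [P [Q < >]]]]

< { } >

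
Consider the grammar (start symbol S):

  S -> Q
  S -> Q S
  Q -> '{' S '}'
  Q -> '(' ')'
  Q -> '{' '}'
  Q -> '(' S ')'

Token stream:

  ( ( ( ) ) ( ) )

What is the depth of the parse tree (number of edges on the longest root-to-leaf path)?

6

[S [Q ( [S [Q ( [S [Q ( )]] )] [S [Q ( )]]] )]]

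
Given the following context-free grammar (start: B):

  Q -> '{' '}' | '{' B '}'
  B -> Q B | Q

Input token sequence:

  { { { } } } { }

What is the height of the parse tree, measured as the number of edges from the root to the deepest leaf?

[B [Q { [B [Q { [B [Q { }]] }]] }] [B [Q { }]]]

6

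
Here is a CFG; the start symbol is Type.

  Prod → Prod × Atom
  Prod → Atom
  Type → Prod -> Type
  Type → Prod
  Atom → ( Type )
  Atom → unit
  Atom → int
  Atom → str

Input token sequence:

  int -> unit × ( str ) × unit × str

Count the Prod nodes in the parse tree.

6

[Type [Prod [Atom int]] -> [Type [Prod [Prod [Prod [Prod [Atom unit]] × [Atom ( [Type [Prod [Atom str]]] )]] × [Atom unit]] × [Atom str]]]]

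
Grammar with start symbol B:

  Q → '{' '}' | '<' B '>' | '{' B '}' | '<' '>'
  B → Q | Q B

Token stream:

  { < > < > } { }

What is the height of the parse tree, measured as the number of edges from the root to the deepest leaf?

5

[B [Q { [B [Q < >] [B [Q < >]]] }] [B [Q { }]]]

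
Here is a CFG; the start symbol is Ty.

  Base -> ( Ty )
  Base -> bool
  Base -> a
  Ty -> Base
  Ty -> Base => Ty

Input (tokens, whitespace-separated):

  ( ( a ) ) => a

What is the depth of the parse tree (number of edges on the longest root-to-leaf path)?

[Ty [Base ( [Ty [Base ( [Ty [Base a]] )]] )] => [Ty [Base a]]]

6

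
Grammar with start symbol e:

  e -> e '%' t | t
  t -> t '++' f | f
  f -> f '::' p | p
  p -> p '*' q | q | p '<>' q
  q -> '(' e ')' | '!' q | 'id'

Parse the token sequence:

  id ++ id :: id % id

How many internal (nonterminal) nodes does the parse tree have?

17

[e [e [t [t [f [p [q id]]]] ++ [f [f [p [q id]]] :: [p [q id]]]]] % [t [f [p [q id]]]]]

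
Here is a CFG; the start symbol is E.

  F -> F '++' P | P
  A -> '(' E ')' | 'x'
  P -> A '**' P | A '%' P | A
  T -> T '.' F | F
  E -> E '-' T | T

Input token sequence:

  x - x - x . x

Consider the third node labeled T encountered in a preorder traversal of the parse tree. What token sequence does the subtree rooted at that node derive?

[E [E [E [T [F [P [A x]]]]] - [T [F [P [A x]]]]] - [T [T [F [P [A x]]]] . [F [P [A x]]]]]

x . x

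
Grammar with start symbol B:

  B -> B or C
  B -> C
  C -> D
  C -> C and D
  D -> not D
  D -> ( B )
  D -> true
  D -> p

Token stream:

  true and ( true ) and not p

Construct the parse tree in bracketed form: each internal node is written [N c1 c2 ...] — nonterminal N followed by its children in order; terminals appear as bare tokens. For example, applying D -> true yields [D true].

B
C
C and D
C and D and D
D and D and D
true and D and D
true and ( B ) and D
true and ( C ) and D
true and ( D ) and D
true and ( true ) and D
true and ( true ) and not D
true and ( true ) and not p

[B [C [C [C [D true]] and [D ( [B [C [D true]]] )]] and [D not [D p]]]]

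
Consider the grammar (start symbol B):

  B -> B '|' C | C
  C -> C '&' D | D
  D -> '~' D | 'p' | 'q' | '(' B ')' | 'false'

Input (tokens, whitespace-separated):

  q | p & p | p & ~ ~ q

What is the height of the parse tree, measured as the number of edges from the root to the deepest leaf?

[B [B [B [C [D q]]] | [C [C [D p]] & [D p]]] | [C [C [D p]] & [D ~ [D ~ [D q]]]]]

5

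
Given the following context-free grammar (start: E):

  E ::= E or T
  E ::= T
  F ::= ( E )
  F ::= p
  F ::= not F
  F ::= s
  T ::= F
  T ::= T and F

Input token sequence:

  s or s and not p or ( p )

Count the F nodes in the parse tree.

6

[E [E [E [T [F s]]] or [T [T [F s]] and [F not [F p]]]] or [T [F ( [E [T [F p]]] )]]]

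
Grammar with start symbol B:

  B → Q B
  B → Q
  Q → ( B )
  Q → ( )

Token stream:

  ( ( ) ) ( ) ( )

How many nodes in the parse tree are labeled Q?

4

[B [Q ( [B [Q ( )]] )] [B [Q ( )] [B [Q ( )]]]]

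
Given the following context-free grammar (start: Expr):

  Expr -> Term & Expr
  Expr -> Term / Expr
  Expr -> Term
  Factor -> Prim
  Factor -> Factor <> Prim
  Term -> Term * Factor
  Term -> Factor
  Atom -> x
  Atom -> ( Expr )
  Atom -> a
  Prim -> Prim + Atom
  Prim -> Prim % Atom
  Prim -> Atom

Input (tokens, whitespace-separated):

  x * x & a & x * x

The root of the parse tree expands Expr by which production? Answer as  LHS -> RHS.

[Expr [Term [Term [Factor [Prim [Atom x]]]] * [Factor [Prim [Atom x]]]] & [Expr [Term [Factor [Prim [Atom a]]]] & [Expr [Term [Term [Factor [Prim [Atom x]]]] * [Factor [Prim [Atom x]]]]]]]

Expr -> Term & Expr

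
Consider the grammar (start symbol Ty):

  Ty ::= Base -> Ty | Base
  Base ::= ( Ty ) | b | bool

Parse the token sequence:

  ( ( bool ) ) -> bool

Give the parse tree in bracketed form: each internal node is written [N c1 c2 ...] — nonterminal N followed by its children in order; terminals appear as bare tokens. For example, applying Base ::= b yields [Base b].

[Ty [Base ( [Ty [Base ( [Ty [Base bool]] )]] )] -> [Ty [Base bool]]]

Ty
Base -> Ty
( Ty ) -> Ty
( Base ) -> Ty
( ( Ty ) ) -> Ty
( ( Base ) ) -> Ty
( ( bool ) ) -> Ty
( ( bool ) ) -> Base
( ( bool ) ) -> bool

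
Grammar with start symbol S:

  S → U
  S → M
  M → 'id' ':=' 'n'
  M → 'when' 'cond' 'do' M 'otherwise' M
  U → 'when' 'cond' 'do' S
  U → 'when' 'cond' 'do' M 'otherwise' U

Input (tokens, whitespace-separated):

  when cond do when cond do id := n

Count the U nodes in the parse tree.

[S [U when cond do [S [U when cond do [S [M id := n]]]]]]

2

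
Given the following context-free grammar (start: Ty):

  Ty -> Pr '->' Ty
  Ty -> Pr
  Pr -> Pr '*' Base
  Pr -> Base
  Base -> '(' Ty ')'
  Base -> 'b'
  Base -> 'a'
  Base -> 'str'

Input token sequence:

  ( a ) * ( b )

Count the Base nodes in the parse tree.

4

[Ty [Pr [Pr [Base ( [Ty [Pr [Base a]]] )]] * [Base ( [Ty [Pr [Base b]]] )]]]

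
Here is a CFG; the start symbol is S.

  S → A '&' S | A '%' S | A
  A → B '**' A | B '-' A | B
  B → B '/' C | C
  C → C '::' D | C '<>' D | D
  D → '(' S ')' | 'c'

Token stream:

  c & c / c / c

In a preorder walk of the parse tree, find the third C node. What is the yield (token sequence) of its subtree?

c

[S [A [B [C [D c]]]] & [S [A [B [B [B [C [D c]]] / [C [D c]]] / [C [D c]]]]]]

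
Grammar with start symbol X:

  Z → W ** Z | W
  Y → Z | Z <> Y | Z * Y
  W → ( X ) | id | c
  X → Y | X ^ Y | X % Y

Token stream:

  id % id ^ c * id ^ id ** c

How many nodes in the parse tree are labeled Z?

6

[X [X [X [X [Y [Z [W id]]]] % [Y [Z [W id]]]] ^ [Y [Z [W c]] * [Y [Z [W id]]]]] ^ [Y [Z [W id] ** [Z [W c]]]]]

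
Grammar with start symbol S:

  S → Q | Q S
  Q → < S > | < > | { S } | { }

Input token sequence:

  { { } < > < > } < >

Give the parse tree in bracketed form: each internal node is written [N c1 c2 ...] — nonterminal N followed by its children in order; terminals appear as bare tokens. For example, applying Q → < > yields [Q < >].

S
Q S
{ S } S
{ Q S } S
{ { } S } S
{ { } Q S } S
{ { } < > S } S
{ { } < > Q } S
{ { } < > < > } S
{ { } < > < > } Q
{ { } < > < > } < >

[S [Q { [S [Q { }] [S [Q < >] [S [Q < >]]]] }] [S [Q < >]]]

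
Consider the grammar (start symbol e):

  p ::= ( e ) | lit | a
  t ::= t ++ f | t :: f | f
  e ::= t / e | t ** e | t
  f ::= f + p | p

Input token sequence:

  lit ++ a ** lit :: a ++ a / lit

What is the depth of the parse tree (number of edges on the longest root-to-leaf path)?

[e [t [t [f [p lit]]] ++ [f [p a]]] ** [e [t [t [t [f [p lit]]] :: [f [p a]]] ++ [f [p a]]] / [e [t [f [p lit]]]]]]

7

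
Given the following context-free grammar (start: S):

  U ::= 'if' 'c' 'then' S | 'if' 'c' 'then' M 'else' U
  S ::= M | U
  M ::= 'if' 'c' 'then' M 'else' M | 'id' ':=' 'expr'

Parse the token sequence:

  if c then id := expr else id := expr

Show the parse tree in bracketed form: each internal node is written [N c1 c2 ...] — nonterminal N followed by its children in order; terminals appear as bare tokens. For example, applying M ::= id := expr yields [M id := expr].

[S [M if c then [M id := expr] else [M id := expr]]]

S
M
if c then M else M
if c then id := expr else M
if c then id := expr else id := expr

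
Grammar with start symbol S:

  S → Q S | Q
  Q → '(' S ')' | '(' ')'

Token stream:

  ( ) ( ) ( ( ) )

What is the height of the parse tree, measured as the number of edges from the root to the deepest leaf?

[S [Q ( )] [S [Q ( )] [S [Q ( [S [Q ( )]] )]]]]

6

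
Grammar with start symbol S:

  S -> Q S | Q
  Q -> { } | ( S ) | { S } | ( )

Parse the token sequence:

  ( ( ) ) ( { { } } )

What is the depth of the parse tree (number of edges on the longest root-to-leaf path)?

7

[S [Q ( [S [Q ( )]] )] [S [Q ( [S [Q { [S [Q { }]] }]] )]]]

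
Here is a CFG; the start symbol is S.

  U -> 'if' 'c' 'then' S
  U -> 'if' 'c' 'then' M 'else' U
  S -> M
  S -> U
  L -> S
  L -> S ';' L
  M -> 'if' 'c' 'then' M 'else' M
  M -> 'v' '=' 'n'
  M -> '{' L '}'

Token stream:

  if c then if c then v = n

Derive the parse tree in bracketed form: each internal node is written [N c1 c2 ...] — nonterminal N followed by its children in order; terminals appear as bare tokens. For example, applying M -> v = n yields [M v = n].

[S [U if c then [S [U if c then [S [M v = n]]]]]]

S
U
if c then S
if c then U
if c then if c then S
if c then if c then M
if c then if c then v = n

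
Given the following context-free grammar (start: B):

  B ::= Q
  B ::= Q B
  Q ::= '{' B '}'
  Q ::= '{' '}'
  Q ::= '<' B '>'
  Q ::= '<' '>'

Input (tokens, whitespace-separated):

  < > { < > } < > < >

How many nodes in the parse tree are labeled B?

5

[B [Q < >] [B [Q { [B [Q < >]] }] [B [Q < >] [B [Q < >]]]]]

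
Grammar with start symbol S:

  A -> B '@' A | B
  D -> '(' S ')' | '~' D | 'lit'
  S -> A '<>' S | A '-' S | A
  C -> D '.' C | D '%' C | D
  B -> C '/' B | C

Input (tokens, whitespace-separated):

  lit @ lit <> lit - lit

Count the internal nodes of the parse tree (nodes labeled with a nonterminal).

[S [A [B [C [D lit]]] @ [A [B [C [D lit]]]]] <> [S [A [B [C [D lit]]]] - [S [A [B [C [D lit]]]]]]]

19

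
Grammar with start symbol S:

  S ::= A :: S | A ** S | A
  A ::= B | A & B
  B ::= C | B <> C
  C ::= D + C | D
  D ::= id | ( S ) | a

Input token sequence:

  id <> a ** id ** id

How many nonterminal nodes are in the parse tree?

18

[S [A [B [B [C [D id]]] <> [C [D a]]]] ** [S [A [B [C [D id]]]] ** [S [A [B [C [D id]]]]]]]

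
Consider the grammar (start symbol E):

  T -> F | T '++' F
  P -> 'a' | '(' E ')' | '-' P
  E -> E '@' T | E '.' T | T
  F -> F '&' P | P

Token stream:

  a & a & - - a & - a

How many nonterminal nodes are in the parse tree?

13

[E [T [F [F [F [F [P a]] & [P a]] & [P - [P - [P a]]]] & [P - [P a]]]]]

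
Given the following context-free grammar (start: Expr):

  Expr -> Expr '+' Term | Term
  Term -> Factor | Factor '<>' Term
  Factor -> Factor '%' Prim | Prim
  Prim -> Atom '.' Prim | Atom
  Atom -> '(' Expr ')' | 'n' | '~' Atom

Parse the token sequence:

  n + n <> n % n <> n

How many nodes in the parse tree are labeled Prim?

5

[Expr [Expr [Term [Factor [Prim [Atom n]]]]] + [Term [Factor [Prim [Atom n]]] <> [Term [Factor [Factor [Prim [Atom n]]] % [Prim [Atom n]]] <> [Term [Factor [Prim [Atom n]]]]]]]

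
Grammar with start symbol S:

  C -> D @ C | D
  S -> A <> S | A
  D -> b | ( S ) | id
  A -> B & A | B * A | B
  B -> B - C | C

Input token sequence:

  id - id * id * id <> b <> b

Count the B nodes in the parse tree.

[S [A [B [B [C [D id]]] - [C [D id]]] * [A [B [C [D id]]] * [A [B [C [D id]]]]]] <> [S [A [B [C [D b]]]] <> [S [A [B [C [D b]]]]]]]

6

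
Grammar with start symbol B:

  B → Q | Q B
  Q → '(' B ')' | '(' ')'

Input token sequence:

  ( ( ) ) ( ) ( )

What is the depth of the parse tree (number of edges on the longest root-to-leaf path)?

4

[B [Q ( [B [Q ( )]] )] [B [Q ( )] [B [Q ( )]]]]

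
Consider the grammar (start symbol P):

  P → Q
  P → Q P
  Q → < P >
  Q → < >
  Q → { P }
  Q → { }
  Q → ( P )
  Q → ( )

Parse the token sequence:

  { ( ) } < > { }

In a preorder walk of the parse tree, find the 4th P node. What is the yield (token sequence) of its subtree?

{ }

[P [Q { [P [Q ( )]] }] [P [Q < >] [P [Q { }]]]]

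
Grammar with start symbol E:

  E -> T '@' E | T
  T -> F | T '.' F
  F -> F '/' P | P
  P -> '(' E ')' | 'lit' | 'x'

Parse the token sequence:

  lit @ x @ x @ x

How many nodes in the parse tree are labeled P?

4

[E [T [F [P lit]]] @ [E [T [F [P x]]] @ [E [T [F [P x]]] @ [E [T [F [P x]]]]]]]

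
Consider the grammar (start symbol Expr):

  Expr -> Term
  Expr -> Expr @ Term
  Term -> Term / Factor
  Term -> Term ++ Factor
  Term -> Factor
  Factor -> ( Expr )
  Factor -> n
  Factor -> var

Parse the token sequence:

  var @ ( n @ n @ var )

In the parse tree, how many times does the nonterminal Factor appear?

5

[Expr [Expr [Term [Factor var]]] @ [Term [Factor ( [Expr [Expr [Expr [Term [Factor n]]] @ [Term [Factor n]]] @ [Term [Factor var]]] )]]]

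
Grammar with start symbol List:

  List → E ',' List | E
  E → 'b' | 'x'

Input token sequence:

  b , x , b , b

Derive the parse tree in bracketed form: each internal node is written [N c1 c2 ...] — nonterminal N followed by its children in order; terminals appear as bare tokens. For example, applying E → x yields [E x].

List
E , List
b , List
b , E , List
b , x , List
b , x , E , List
b , x , b , List
b , x , b , E
b , x , b , b

[List [E b] , [List [E x] , [List [E b] , [List [E b]]]]]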